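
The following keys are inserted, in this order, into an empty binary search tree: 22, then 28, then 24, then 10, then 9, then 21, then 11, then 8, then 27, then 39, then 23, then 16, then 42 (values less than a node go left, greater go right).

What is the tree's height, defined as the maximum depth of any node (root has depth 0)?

Insert 22: tree is empty, so 22 becomes the root.
Insert 28: 28 > 22 → go right. Place as right child of 22.
Insert 24: 24 > 22 → go right; 24 < 28 → go left. Place as left child of 28.
Insert 10: 10 < 22 → go left. Place as left child of 22.
Insert 9: 9 < 22 → go left; 9 < 10 → go left. Place as left child of 10.
Insert 21: 21 < 22 → go left; 21 > 10 → go right. Place as right child of 10.
Insert 11: 11 < 22 → go left; 11 > 10 → go right; 11 < 21 → go left. Place as left child of 21.
Insert 8: 8 < 22 → go left; 8 < 10 → go left; 8 < 9 → go left. Place as left child of 9.
Insert 27: 27 > 22 → go right; 27 < 28 → go left; 27 > 24 → go right. Place as right child of 24.
Insert 39: 39 > 22 → go right; 39 > 28 → go right. Place as right child of 28.
Insert 23: 23 > 22 → go right; 23 < 28 → go left; 23 < 24 → go left. Place as left child of 24.
Insert 16: 16 < 22 → go left; 16 > 10 → go right; 16 < 21 → go left; 16 > 11 → go right. Place as right child of 11.
Insert 42: 42 > 22 → go right; 42 > 28 → go right; 42 > 39 → go right. Place as right child of 39.

The deepest node is 16 at depth 4.

4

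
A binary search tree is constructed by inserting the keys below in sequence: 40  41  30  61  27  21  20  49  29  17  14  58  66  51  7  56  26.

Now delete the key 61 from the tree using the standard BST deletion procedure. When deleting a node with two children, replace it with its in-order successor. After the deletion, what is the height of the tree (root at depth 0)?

40: root
41: right child of 40 (depth 1)
30: left child of 40 (depth 1)
61: right child of 41 (depth 2)
27: left child of 30 (depth 2)
21: left child of 27 (depth 3)
20: left child of 21 (depth 4)
49: left child of 61 (depth 3)
29: right child of 27 (depth 3)
17: left child of 20 (depth 5)
14: left child of 17 (depth 6)
58: right child of 49 (depth 4)
66: right child of 61 (depth 3)
51: left child of 58 (depth 5)
7: left child of 14 (depth 7)
56: right child of 51 (depth 6)
26: right child of 21 (depth 4)

Delete 61 (two children — replace with in-order successor).
After deletion, deepest node is 7 at depth 7.

7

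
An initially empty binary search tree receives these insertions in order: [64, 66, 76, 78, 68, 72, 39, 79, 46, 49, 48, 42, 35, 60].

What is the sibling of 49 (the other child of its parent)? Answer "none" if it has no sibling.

42

Insert 64: tree is empty, so 64 becomes the root.
Insert 66: 66 > 64 → go right. Place as right child of 64.
Insert 76: 76 > 64 → go right; 76 > 66 → go right. Place as right child of 66.
Insert 78: 78 > 64 → go right; 78 > 66 → go right; 78 > 76 → go right. Place as right child of 76.
Insert 68: 68 > 64 → go right; 68 > 66 → go right; 68 < 76 → go left. Place as left child of 76.
Insert 72: 72 > 64 → go right; 72 > 66 → go right; 72 < 76 → go left; 72 > 68 → go right. Place as right child of 68.
Insert 39: 39 < 64 → go left. Place as left child of 64.
Insert 79: 79 > 64 → go right; 79 > 66 → go right; 79 > 76 → go right; 79 > 78 → go right. Place as right child of 78.
Insert 46: 46 < 64 → go left; 46 > 39 → go right. Place as right child of 39.
Insert 49: 49 < 64 → go left; 49 > 39 → go right; 49 > 46 → go right. Place as right child of 46.
Insert 48: 48 < 64 → go left; 48 > 39 → go right; 48 > 46 → go right; 48 < 49 → go left. Place as left child of 49.
Insert 42: 42 < 64 → go left; 42 > 39 → go right; 42 < 46 → go left. Place as left child of 46.
Insert 35: 35 < 64 → go left; 35 < 39 → go left. Place as left child of 39.
Insert 60: 60 < 64 → go left; 60 > 39 → go right; 60 > 46 → go right; 60 > 49 → go right. Place as right child of 49.

49's parent is 46; the other child of 46 is 42.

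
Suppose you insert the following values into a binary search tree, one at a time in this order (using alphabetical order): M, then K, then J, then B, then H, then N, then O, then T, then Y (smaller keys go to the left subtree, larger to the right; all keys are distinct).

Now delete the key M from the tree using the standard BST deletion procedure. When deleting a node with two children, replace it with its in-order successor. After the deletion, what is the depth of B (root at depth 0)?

Insert M: tree is empty, so M becomes the root.
Insert K: K < M → go left. Place as left child of M.
Insert J: J < M → go left; J < K → go left. Place as left child of K.
Insert B: B < M → go left; B < K → go left; B < J → go left. Place as left child of J.
Insert H: H < M → go left; H < K → go left; H < J → go left; H > B → go right. Place as right child of B.
Insert N: N > M → go right. Place as right child of M.
Insert O: O > M → go right; O > N → go right. Place as right child of N.
Insert T: T > M → go right; T > N → go right; T > O → go right. Place as right child of O.
Insert Y: Y > M → go right; Y > N → go right; Y > O → go right; Y > T → go right. Place as right child of T.

Delete M (two children — replace with in-order successor).
After deletion, path to B: N → K → J → B.

3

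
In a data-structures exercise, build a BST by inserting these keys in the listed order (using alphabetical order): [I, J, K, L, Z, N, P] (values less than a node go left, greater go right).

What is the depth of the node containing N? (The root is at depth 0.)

5

Resulting structure (node: left, right):
  I: L=–, R=J
  J: L=–, R=K
  K: L=–, R=L
  L: L=–, R=Z
  Z: L=N, R=–
  N: L=–, R=P
  P: L=–, R=–

Path to N: I → J → K → L → Z → N, which is 5 edges.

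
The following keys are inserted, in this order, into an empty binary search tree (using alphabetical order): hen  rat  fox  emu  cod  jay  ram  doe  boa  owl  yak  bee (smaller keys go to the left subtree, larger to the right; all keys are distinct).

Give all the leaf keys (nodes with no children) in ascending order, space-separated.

bee doe owl yak

hen: root
rat: right child of hen (depth 1)
fox: left child of hen (depth 1)
emu: left child of fox (depth 2)
cod: left child of emu (depth 3)
jay: left child of rat (depth 2)
ram: right child of jay (depth 3)
doe: right child of cod (depth 4)
boa: left child of cod (depth 4)
owl: left child of ram (depth 4)
yak: right child of rat (depth 2)
bee: left child of boa (depth 5)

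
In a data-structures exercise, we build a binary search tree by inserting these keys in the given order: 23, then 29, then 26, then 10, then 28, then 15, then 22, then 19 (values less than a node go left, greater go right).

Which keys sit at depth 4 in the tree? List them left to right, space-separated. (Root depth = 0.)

19

Insert 23: tree is empty, so 23 becomes the root.
Insert 29: 29 > 23 → go right. Place as right child of 23.
Insert 26: 26 > 23 → go right; 26 < 29 → go left. Place as left child of 29.
Insert 10: 10 < 23 → go left. Place as left child of 23.
Insert 28: 28 > 23 → go right; 28 < 29 → go left; 28 > 26 → go right. Place as right child of 26.
Insert 15: 15 < 23 → go left; 15 > 10 → go right. Place as right child of 10.
Insert 22: 22 < 23 → go left; 22 > 10 → go right; 22 > 15 → go right. Place as right child of 15.
Insert 19: 19 < 23 → go left; 19 > 10 → go right; 19 > 15 → go right; 19 < 22 → go left. Place as left child of 22.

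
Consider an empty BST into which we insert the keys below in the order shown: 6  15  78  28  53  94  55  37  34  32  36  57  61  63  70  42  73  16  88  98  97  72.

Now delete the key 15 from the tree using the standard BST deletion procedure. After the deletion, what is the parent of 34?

Insert 6: tree is empty, so 6 becomes the root.
Insert 15: 15 > 6 → go right. Place as right child of 6.
Insert 78: 78 > 6 → go right; 78 > 15 → go right. Place as right child of 15.
Insert 28: 28 > 6 → go right; 28 > 15 → go right; 28 < 78 → go left. Place as left child of 78.
Insert 53: 53 > 6 → go right; 53 > 15 → go right; 53 < 78 → go left; 53 > 28 → go right. Place as right child of 28.
Insert 94: 94 > 6 → go right; 94 > 15 → go right; 94 > 78 → go right. Place as right child of 78.
Insert 55: 55 > 6 → go right; 55 > 15 → go right; 55 < 78 → go left; 55 > 28 → go right; 55 > 53 → go right. Place as right child of 53.
Insert 37: 37 > 6 → go right; 37 > 15 → go right; 37 < 78 → go left; 37 > 28 → go right; 37 < 53 → go left. Place as left child of 53.
Insert 34: 34 > 6 → go right; 34 > 15 → go right; 34 < 78 → go left; 34 > 28 → go right; 34 < 53 → go left; 34 < 37 → go left. Place as left child of 37.
Insert 32: 32 > 6 → go right; 32 > 15 → go right; 32 < 78 → go left; 32 > 28 → go right; 32 < 53 → go left; 32 < 37 → go left; 32 < 34 → go left. Place as left child of 34.
Insert 36: 36 > 6 → go right; 36 > 15 → go right; 36 < 78 → go left; 36 > 28 → go right; 36 < 53 → go left; 36 < 37 → go left; 36 > 34 → go right. Place as right child of 34.
Insert 57: 57 > 6 → go right; 57 > 15 → go right; 57 < 78 → go left; 57 > 28 → go right; 57 > 53 → go right; 57 > 55 → go right. Place as right child of 55.
Insert 61: 61 > 6 → go right; 61 > 15 → go right; 61 < 78 → go left; 61 > 28 → go right; 61 > 53 → go right; 61 > 55 → go right; 61 > 57 → go right. Place as right child of 57.
Insert 63: 63 > 6 → go right; 63 > 15 → go right; 63 < 78 → go left; 63 > 28 → go right; 63 > 53 → go right; 63 > 55 → go right; 63 > 57 → go right; 63 > 61 → go right. Place as right child of 61.
Insert 70: 70 > 6 → go right; 70 > 15 → go right; 70 < 78 → go left; 70 > 28 → go right; 70 > 53 → go right; 70 > 55 → go right; 70 > 57 → go right; 70 > 61 → go right; 70 > 63 → go right. Place as right child of 63.
Insert 42: 42 > 6 → go right; 42 > 15 → go right; 42 < 78 → go left; 42 > 28 → go right; 42 < 53 → go left; 42 > 37 → go right. Place as right child of 37.
Insert 73: 73 > 6 → go right; 73 > 15 → go right; 73 < 78 → go left; 73 > 28 → go right; 73 > 53 → go right; 73 > 55 → go right; 73 > 57 → go right; 73 > 61 → go right; 73 > 63 → go right; 73 > 70 → go right. Place as right child of 70.
Insert 16: 16 > 6 → go right; 16 > 15 → go right; 16 < 78 → go left; 16 < 28 → go left. Place as left child of 28.
Insert 88: 88 > 6 → go right; 88 > 15 → go right; 88 > 78 → go right; 88 < 94 → go left. Place as left child of 94.
Insert 98: 98 > 6 → go right; 98 > 15 → go right; 98 > 78 → go right; 98 > 94 → go right. Place as right child of 94.
Insert 97: 97 > 6 → go right; 97 > 15 → go right; 97 > 78 → go right; 97 > 94 → go right; 97 < 98 → go left. Place as left child of 98.
Insert 72: 72 > 6 → go right; 72 > 15 → go right; 72 < 78 → go left; 72 > 28 → go right; 72 > 53 → go right; 72 > 55 → go right; 72 > 57 → go right; 72 > 61 → go right; 72 > 63 → go right; 72 > 70 → go right; 72 < 73 → go left. Place as left child of 73.

Delete 15 (at most one child — splice it out).
After deletion, 34's parent is 37.

37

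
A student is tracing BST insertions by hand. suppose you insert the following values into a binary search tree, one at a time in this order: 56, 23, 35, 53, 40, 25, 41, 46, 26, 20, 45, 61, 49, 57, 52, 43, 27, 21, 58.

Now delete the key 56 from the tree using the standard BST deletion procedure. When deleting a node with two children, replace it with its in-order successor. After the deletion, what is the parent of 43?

45

Resulting structure (node: left, right):
  56: L=23, R=61
  23: L=20, R=35
  35: L=25, R=53
  53: L=40, R=–
  40: L=–, R=41
  25: L=–, R=26
  41: L=–, R=46
  46: L=45, R=49
  26: L=–, R=27
  20: L=–, R=21
  45: L=43, R=–
  61: L=57, R=–
  49: L=–, R=52
  57: L=–, R=58
  52: L=–, R=–
  43: L=–, R=–
  27: L=–, R=–
  21: L=–, R=–
  58: L=–, R=–

Delete 56 (two children — replace with in-order successor).
After deletion, 43's parent is 45.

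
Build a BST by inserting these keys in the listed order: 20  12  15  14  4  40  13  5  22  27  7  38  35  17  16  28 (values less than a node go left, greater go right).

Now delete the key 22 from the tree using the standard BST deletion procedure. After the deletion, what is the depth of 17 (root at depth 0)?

20: root
12: left child of 20 (depth 1)
15: right child of 12 (depth 2)
14: left child of 15 (depth 3)
4: left child of 12 (depth 2)
40: right child of 20 (depth 1)
13: left child of 14 (depth 4)
5: right child of 4 (depth 3)
22: left child of 40 (depth 2)
27: right child of 22 (depth 3)
7: right child of 5 (depth 4)
38: right child of 27 (depth 4)
35: left child of 38 (depth 5)
17: right child of 15 (depth 3)
16: left child of 17 (depth 4)
28: left child of 35 (depth 6)

Delete 22 (at most one child — splice it out).
After deletion, path to 17: 20 → 12 → 15 → 17.

3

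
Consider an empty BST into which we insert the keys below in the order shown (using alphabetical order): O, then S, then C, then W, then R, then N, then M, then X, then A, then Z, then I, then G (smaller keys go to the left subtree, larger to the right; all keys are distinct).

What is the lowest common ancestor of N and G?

N

Insert O: tree is empty, so O becomes the root.
Insert S: S > O → go right. Place as right child of O.
Insert C: C < O → go left. Place as left child of O.
Insert W: W > O → go right; W > S → go right. Place as right child of S.
Insert R: R > O → go right; R < S → go left. Place as left child of S.
Insert N: N < O → go left; N > C → go right. Place as right child of C.
Insert M: M < O → go left; M > C → go right; M < N → go left. Place as left child of N.
Insert X: X > O → go right; X > S → go right; X > W → go right. Place as right child of W.
Insert A: A < O → go left; A < C → go left. Place as left child of C.
Insert Z: Z > O → go right; Z > S → go right; Z > W → go right; Z > X → go right. Place as right child of X.
Insert I: I < O → go left; I > C → go right; I < N → go left; I < M → go left. Place as left child of M.
Insert G: G < O → go left; G > C → go right; G < N → go left; G < M → go left; G < I → go left. Place as left child of I.

Path to N: O → C → N
Path to G: O → C → N → M → I → G
N lies on both paths and is an ancestor of the other node.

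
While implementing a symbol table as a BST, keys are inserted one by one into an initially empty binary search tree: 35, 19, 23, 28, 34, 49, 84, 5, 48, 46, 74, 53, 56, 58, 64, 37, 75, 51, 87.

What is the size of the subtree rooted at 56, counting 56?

3

35: root
19: left child of 35 (depth 1)
23: right child of 19 (depth 2)
28: right child of 23 (depth 3)
34: right child of 28 (depth 4)
49: right child of 35 (depth 1)
84: right child of 49 (depth 2)
5: left child of 19 (depth 2)
48: left child of 49 (depth 2)
46: left child of 48 (depth 3)
74: left child of 84 (depth 3)
53: left child of 74 (depth 4)
56: right child of 53 (depth 5)
58: right child of 56 (depth 6)
64: right child of 58 (depth 7)
37: left child of 46 (depth 4)
75: right child of 74 (depth 4)
51: left child of 53 (depth 5)
87: right child of 84 (depth 3)

Subtree rooted at 56 contains: 56, 58, 64 — 3 nodes.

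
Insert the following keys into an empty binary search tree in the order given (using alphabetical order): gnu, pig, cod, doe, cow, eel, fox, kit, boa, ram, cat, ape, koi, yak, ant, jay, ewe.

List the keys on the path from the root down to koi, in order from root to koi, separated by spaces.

gnu pig kit koi

Resulting structure (node: left, right):
  gnu: L=cod, R=pig
  pig: L=kit, R=ram
  cod: L=boa, R=doe
  doe: L=cow, R=eel
  cow: L=–, R=–
  eel: L=–, R=fox
  fox: L=ewe, R=–
  kit: L=jay, R=koi
  boa: L=ape, R=cat
  ram: L=–, R=yak
  cat: L=–, R=–
  ape: L=ant, R=–
  koi: L=–, R=–
  yak: L=–, R=–
  ant: L=–, R=–
  jay: L=–, R=–
  ewe: L=–, R=–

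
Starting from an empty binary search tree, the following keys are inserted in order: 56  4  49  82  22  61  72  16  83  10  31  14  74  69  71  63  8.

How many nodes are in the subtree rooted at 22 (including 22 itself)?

6

Resulting structure (node: left, right):
  56: L=4, R=82
  4: L=–, R=49
  49: L=22, R=–
  82: L=61, R=83
  22: L=16, R=31
  61: L=–, R=72
  72: L=69, R=74
  16: L=10, R=–
  83: L=–, R=–
  10: L=8, R=14
  31: L=–, R=–
  14: L=–, R=–
  74: L=–, R=–
  69: L=63, R=71
  71: L=–, R=–
  63: L=–, R=–
  8: L=–, R=–

Subtree rooted at 22 contains: 22, 16, 10, 8, 14, 31 — 6 nodes.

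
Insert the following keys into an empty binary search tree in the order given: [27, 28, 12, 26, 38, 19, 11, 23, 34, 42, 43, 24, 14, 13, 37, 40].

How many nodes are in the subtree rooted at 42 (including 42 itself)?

27: root
28: right child of 27 (depth 1)
12: left child of 27 (depth 1)
26: right child of 12 (depth 2)
38: right child of 28 (depth 2)
19: left child of 26 (depth 3)
11: left child of 12 (depth 2)
23: right child of 19 (depth 4)
34: left child of 38 (depth 3)
42: right child of 38 (depth 3)
43: right child of 42 (depth 4)
24: right child of 23 (depth 5)
14: left child of 19 (depth 4)
13: left child of 14 (depth 5)
37: right child of 34 (depth 4)
40: left child of 42 (depth 4)

Subtree rooted at 42 contains: 42, 40, 43 — 3 nodes.

3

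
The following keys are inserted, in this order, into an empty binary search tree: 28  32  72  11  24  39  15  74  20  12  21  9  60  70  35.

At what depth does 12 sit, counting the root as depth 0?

28: root
32: right child of 28 (depth 1)
72: right child of 32 (depth 2)
11: left child of 28 (depth 1)
24: right child of 11 (depth 2)
39: left child of 72 (depth 3)
15: left child of 24 (depth 3)
74: right child of 72 (depth 3)
20: right child of 15 (depth 4)
12: left child of 15 (depth 4)
21: right child of 20 (depth 5)
9: left child of 11 (depth 2)
60: right child of 39 (depth 4)
70: right child of 60 (depth 5)
35: left child of 39 (depth 4)

Path to 12: 28 → 11 → 24 → 15 → 12, which is 4 edges.

4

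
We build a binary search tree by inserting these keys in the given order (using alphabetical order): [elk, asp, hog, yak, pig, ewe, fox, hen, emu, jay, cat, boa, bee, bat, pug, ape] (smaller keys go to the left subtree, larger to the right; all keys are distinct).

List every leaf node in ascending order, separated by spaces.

ape bat emu hen jay pug

elk: root
asp: left child of elk (depth 1)
hog: right child of elk (depth 1)
yak: right child of hog (depth 2)
pig: left child of yak (depth 3)
ewe: left child of hog (depth 2)
fox: right child of ewe (depth 3)
hen: right child of fox (depth 4)
emu: left child of ewe (depth 3)
jay: left child of pig (depth 4)
cat: right child of asp (depth 2)
boa: left child of cat (depth 3)
bee: left child of boa (depth 4)
bat: left child of bee (depth 5)
pug: right child of pig (depth 4)
ape: left child of asp (depth 2)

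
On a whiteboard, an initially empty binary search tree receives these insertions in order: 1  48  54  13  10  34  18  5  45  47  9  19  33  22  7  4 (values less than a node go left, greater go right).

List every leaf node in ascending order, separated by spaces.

4 7 22 47 54

Resulting structure (node: left, right):
  1: L=–, R=48
  48: L=13, R=54
  54: L=–, R=–
  13: L=10, R=34
  10: L=5, R=–
  34: L=18, R=45
  18: L=–, R=19
  5: L=4, R=9
  45: L=–, R=47
  47: L=–, R=–
  9: L=7, R=–
  19: L=–, R=33
  33: L=22, R=–
  22: L=–, R=–
  7: L=–, R=–
  4: L=–, R=–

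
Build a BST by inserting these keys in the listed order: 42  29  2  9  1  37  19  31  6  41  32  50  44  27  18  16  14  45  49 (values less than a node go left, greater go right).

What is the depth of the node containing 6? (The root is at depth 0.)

4

42: root
29: left child of 42 (depth 1)
2: left child of 29 (depth 2)
9: right child of 2 (depth 3)
1: left child of 2 (depth 3)
37: right child of 29 (depth 2)
19: right child of 9 (depth 4)
31: left child of 37 (depth 3)
6: left child of 9 (depth 4)
41: right child of 37 (depth 3)
32: right child of 31 (depth 4)
50: right child of 42 (depth 1)
44: left child of 50 (depth 2)
27: right child of 19 (depth 5)
18: left child of 19 (depth 5)
16: left child of 18 (depth 6)
14: left child of 16 (depth 7)
45: right child of 44 (depth 3)
49: right child of 45 (depth 4)

Path to 6: 42 → 29 → 2 → 9 → 6, which is 4 edges.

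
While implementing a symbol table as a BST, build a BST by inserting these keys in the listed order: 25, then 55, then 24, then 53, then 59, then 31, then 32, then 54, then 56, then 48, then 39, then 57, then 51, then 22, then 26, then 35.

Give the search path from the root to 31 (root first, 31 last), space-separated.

25: root
55: right child of 25 (depth 1)
24: left child of 25 (depth 1)
53: left child of 55 (depth 2)
59: right child of 55 (depth 2)
31: left child of 53 (depth 3)
32: right child of 31 (depth 4)
54: right child of 53 (depth 3)
56: left child of 59 (depth 3)
48: right child of 32 (depth 5)
39: left child of 48 (depth 6)
57: right child of 56 (depth 4)
51: right child of 48 (depth 6)
22: left child of 24 (depth 2)
26: left child of 31 (depth 4)
35: left child of 39 (depth 7)

25 55 53 31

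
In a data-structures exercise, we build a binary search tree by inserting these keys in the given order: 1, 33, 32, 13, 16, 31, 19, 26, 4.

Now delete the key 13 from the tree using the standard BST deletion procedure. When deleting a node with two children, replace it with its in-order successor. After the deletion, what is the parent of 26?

19

Insert 1: tree is empty, so 1 becomes the root.
Insert 33: 33 > 1 → go right. Place as right child of 1.
Insert 32: 32 > 1 → go right; 32 < 33 → go left. Place as left child of 33.
Insert 13: 13 > 1 → go right; 13 < 33 → go left; 13 < 32 → go left. Place as left child of 32.
Insert 16: 16 > 1 → go right; 16 < 33 → go left; 16 < 32 → go left; 16 > 13 → go right. Place as right child of 13.
Insert 31: 31 > 1 → go right; 31 < 33 → go left; 31 < 32 → go left; 31 > 13 → go right; 31 > 16 → go right. Place as right child of 16.
Insert 19: 19 > 1 → go right; 19 < 33 → go left; 19 < 32 → go left; 19 > 13 → go right; 19 > 16 → go right; 19 < 31 → go left. Place as left child of 31.
Insert 26: 26 > 1 → go right; 26 < 33 → go left; 26 < 32 → go left; 26 > 13 → go right; 26 > 16 → go right; 26 < 31 → go left; 26 > 19 → go right. Place as right child of 19.
Insert 4: 4 > 1 → go right; 4 < 33 → go left; 4 < 32 → go left; 4 < 13 → go left. Place as left child of 13.

Delete 13 (two children — replace with in-order successor).
After deletion, 26's parent is 19.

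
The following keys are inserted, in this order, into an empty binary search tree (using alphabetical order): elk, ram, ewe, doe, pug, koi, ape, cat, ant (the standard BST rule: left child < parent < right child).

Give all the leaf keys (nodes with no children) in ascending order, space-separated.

elk: root
ram: right child of elk (depth 1)
ewe: left child of ram (depth 2)
doe: left child of elk (depth 1)
pug: right child of ewe (depth 3)
koi: left child of pug (depth 4)
ape: left child of doe (depth 2)
cat: right child of ape (depth 3)
ant: left child of ape (depth 3)

ant cat koi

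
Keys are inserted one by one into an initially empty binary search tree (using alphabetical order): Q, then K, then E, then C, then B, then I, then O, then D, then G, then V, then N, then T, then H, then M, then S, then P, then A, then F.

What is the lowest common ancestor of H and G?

Q: root
K: left child of Q (depth 1)
E: left child of K (depth 2)
C: left child of E (depth 3)
B: left child of C (depth 4)
I: right child of E (depth 3)
O: right child of K (depth 2)
D: right child of C (depth 4)
G: left child of I (depth 4)
V: right child of Q (depth 1)
N: left child of O (depth 3)
T: left child of V (depth 2)
H: right child of G (depth 5)
M: left child of N (depth 4)
S: left child of T (depth 3)
P: right child of O (depth 3)
A: left child of B (depth 5)
F: left child of G (depth 5)

Path to H: Q → K → E → I → G → H
Path to G: Q → K → E → I → G
G lies on both paths and is an ancestor of the other node.

G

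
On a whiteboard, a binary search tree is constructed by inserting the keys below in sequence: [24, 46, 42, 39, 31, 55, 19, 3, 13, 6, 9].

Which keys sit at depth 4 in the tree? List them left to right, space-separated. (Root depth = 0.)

Insert 24: tree is empty, so 24 becomes the root.
Insert 46: 46 > 24 → go right. Place as right child of 24.
Insert 42: 42 > 24 → go right; 42 < 46 → go left. Place as left child of 46.
Insert 39: 39 > 24 → go right; 39 < 46 → go left; 39 < 42 → go left. Place as left child of 42.
Insert 31: 31 > 24 → go right; 31 < 46 → go left; 31 < 42 → go left; 31 < 39 → go left. Place as left child of 39.
Insert 55: 55 > 24 → go right; 55 > 46 → go right. Place as right child of 46.
Insert 19: 19 < 24 → go left. Place as left child of 24.
Insert 3: 3 < 24 → go left; 3 < 19 → go left. Place as left child of 19.
Insert 13: 13 < 24 → go left; 13 < 19 → go left; 13 > 3 → go right. Place as right child of 3.
Insert 6: 6 < 24 → go left; 6 < 19 → go left; 6 > 3 → go right; 6 < 13 → go left. Place as left child of 13.
Insert 9: 9 < 24 → go left; 9 < 19 → go left; 9 > 3 → go right; 9 < 13 → go left; 9 > 6 → go right. Place as right child of 6.

6 31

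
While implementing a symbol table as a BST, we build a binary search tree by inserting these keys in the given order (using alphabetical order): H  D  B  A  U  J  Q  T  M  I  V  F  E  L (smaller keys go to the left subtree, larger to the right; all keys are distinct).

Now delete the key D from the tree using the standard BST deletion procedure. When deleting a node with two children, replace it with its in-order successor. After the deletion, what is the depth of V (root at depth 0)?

2

Insert H: tree is empty, so H becomes the root.
Insert D: D < H → go left. Place as left child of H.
Insert B: B < H → go left; B < D → go left. Place as left child of D.
Insert A: A < H → go left; A < D → go left; A < B → go left. Place as left child of B.
Insert U: U > H → go right. Place as right child of H.
Insert J: J > H → go right; J < U → go left. Place as left child of U.
Insert Q: Q > H → go right; Q < U → go left; Q > J → go right. Place as right child of J.
Insert T: T > H → go right; T < U → go left; T > J → go right; T > Q → go right. Place as right child of Q.
Insert M: M > H → go right; M < U → go left; M > J → go right; M < Q → go left. Place as left child of Q.
Insert I: I > H → go right; I < U → go left; I < J → go left. Place as left child of J.
Insert V: V > H → go right; V > U → go right. Place as right child of U.
Insert F: F < H → go left; F > D → go right. Place as right child of D.
Insert E: E < H → go left; E > D → go right; E < F → go left. Place as left child of F.
Insert L: L > H → go right; L < U → go left; L > J → go right; L < Q → go left; L < M → go left. Place as left child of M.

Delete D (two children — replace with in-order successor).
After deletion, path to V: H → U → V.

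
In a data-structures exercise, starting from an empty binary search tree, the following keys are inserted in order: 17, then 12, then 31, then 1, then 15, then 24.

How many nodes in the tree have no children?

17: root
12: left child of 17 (depth 1)
31: right child of 17 (depth 1)
1: left child of 12 (depth 2)
15: right child of 12 (depth 2)
24: left child of 31 (depth 2)

Leaves: 1, 15, 24 — 3 in total.

3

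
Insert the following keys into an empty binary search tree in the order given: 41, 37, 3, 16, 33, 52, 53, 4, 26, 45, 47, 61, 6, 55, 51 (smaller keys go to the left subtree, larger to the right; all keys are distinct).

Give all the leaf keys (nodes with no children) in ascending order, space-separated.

Resulting structure (node: left, right):
  41: L=37, R=52
  37: L=3, R=–
  3: L=–, R=16
  16: L=4, R=33
  33: L=26, R=–
  52: L=45, R=53
  53: L=–, R=61
  4: L=–, R=6
  26: L=–, R=–
  45: L=–, R=47
  47: L=–, R=51
  61: L=55, R=–
  6: L=–, R=–
  55: L=–, R=–
  51: L=–, R=–

6 26 51 55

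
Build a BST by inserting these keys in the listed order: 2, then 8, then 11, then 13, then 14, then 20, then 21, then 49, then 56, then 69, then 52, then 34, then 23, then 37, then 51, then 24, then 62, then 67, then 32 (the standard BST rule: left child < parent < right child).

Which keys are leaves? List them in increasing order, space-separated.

32 37 51 67

Insert 2: tree is empty, so 2 becomes the root.
Insert 8: 8 > 2 → go right. Place as right child of 2.
Insert 11: 11 > 2 → go right; 11 > 8 → go right. Place as right child of 8.
Insert 13: 13 > 2 → go right; 13 > 8 → go right; 13 > 11 → go right. Place as right child of 11.
Insert 14: 14 > 2 → go right; 14 > 8 → go right; 14 > 11 → go right; 14 > 13 → go right. Place as right child of 13.
Insert 20: 20 > 2 → go right; 20 > 8 → go right; 20 > 11 → go right; 20 > 13 → go right; 20 > 14 → go right. Place as right child of 14.
Insert 21: 21 > 2 → go right; 21 > 8 → go right; 21 > 11 → go right; 21 > 13 → go right; 21 > 14 → go right; 21 > 20 → go right. Place as right child of 20.
Insert 49: 49 > 2 → go right; 49 > 8 → go right; 49 > 11 → go right; 49 > 13 → go right; 49 > 14 → go right; 49 > 20 → go right; 49 > 21 → go right. Place as right child of 21.
Insert 56: 56 > 2 → go right; 56 > 8 → go right; 56 > 11 → go right; 56 > 13 → go right; 56 > 14 → go right; 56 > 20 → go right; 56 > 21 → go right; 56 > 49 → go right. Place as right child of 49.
Insert 69: 69 > 2 → go right; 69 > 8 → go right; 69 > 11 → go right; 69 > 13 → go right; 69 > 14 → go right; 69 > 20 → go right; 69 > 21 → go right; 69 > 49 → go right; 69 > 56 → go right. Place as right child of 56.
Insert 52: 52 > 2 → go right; 52 > 8 → go right; 52 > 11 → go right; 52 > 13 → go right; 52 > 14 → go right; 52 > 20 → go right; 52 > 21 → go right; 52 > 49 → go right; 52 < 56 → go left. Place as left child of 56.
Insert 34: 34 > 2 → go right; 34 > 8 → go right; 34 > 11 → go right; 34 > 13 → go right; 34 > 14 → go right; 34 > 20 → go right; 34 > 21 → go right; 34 < 49 → go left. Place as left child of 49.
Insert 23: 23 > 2 → go right; 23 > 8 → go right; 23 > 11 → go right; 23 > 13 → go right; 23 > 14 → go right; 23 > 20 → go right; 23 > 21 → go right; 23 < 49 → go left; 23 < 34 → go left. Place as left child of 34.
Insert 37: 37 > 2 → go right; 37 > 8 → go right; 37 > 11 → go right; 37 > 13 → go right; 37 > 14 → go right; 37 > 20 → go right; 37 > 21 → go right; 37 < 49 → go left; 37 > 34 → go right. Place as right child of 34.
Insert 51: 51 > 2 → go right; 51 > 8 → go right; 51 > 11 → go right; 51 > 13 → go right; 51 > 14 → go right; 51 > 20 → go right; 51 > 21 → go right; 51 > 49 → go right; 51 < 56 → go left; 51 < 52 → go left. Place as left child of 52.
Insert 24: 24 > 2 → go right; 24 > 8 → go right; 24 > 11 → go right; 24 > 13 → go right; 24 > 14 → go right; 24 > 20 → go right; 24 > 21 → go right; 24 < 49 → go left; 24 < 34 → go left; 24 > 23 → go right. Place as right child of 23.
Insert 62: 62 > 2 → go right; 62 > 8 → go right; 62 > 11 → go right; 62 > 13 → go right; 62 > 14 → go right; 62 > 20 → go right; 62 > 21 → go right; 62 > 49 → go right; 62 > 56 → go right; 62 < 69 → go left. Place as left child of 69.
Insert 67: 67 > 2 → go right; 67 > 8 → go right; 67 > 11 → go right; 67 > 13 → go right; 67 > 14 → go right; 67 > 20 → go right; 67 > 21 → go right; 67 > 49 → go right; 67 > 56 → go right; 67 < 69 → go left; 67 > 62 → go right. Place as right child of 62.
Insert 32: 32 > 2 → go right; 32 > 8 → go right; 32 > 11 → go right; 32 > 13 → go right; 32 > 14 → go right; 32 > 20 → go right; 32 > 21 → go right; 32 < 49 → go left; 32 < 34 → go left; 32 > 23 → go right; 32 > 24 → go right. Place as right child of 24.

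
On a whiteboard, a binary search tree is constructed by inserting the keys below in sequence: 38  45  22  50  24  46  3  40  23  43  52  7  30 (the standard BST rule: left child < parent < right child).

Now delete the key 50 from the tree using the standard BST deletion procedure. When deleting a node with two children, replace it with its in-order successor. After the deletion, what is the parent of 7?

38: root
45: right child of 38 (depth 1)
22: left child of 38 (depth 1)
50: right child of 45 (depth 2)
24: right child of 22 (depth 2)
46: left child of 50 (depth 3)
3: left child of 22 (depth 2)
40: left child of 45 (depth 2)
23: left child of 24 (depth 3)
43: right child of 40 (depth 3)
52: right child of 50 (depth 3)
7: right child of 3 (depth 3)
30: right child of 24 (depth 3)

Delete 50 (two children — replace with in-order successor).
After deletion, 7's parent is 3.

3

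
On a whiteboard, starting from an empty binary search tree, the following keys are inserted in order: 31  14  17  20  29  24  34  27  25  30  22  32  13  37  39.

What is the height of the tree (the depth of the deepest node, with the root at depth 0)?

7

Resulting structure (node: left, right):
  31: L=14, R=34
  14: L=13, R=17
  17: L=–, R=20
  20: L=–, R=29
  29: L=24, R=30
  24: L=22, R=27
  34: L=32, R=37
  27: L=25, R=–
  25: L=–, R=–
  30: L=–, R=–
  22: L=–, R=–
  32: L=–, R=–
  13: L=–, R=–
  37: L=–, R=39
  39: L=–, R=–

The deepest node is 25 at depth 7.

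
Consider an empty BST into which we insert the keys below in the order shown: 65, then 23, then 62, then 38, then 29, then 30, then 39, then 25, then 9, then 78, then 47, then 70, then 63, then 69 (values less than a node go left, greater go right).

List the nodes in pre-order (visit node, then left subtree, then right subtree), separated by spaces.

65: root
23: left child of 65 (depth 1)
62: right child of 23 (depth 2)
38: left child of 62 (depth 3)
29: left child of 38 (depth 4)
30: right child of 29 (depth 5)
39: right child of 38 (depth 4)
25: left child of 29 (depth 5)
9: left child of 23 (depth 2)
78: right child of 65 (depth 1)
47: right child of 39 (depth 5)
70: left child of 78 (depth 2)
63: right child of 62 (depth 3)
69: left child of 70 (depth 3)

65 23 9 62 38 29 25 30 39 47 63 78 70 69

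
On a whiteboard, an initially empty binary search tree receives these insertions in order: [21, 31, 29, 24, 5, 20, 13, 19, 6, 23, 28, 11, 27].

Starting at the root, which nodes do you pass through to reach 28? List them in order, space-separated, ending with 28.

Insert 21: tree is empty, so 21 becomes the root.
Insert 31: 31 > 21 → go right. Place as right child of 21.
Insert 29: 29 > 21 → go right; 29 < 31 → go left. Place as left child of 31.
Insert 24: 24 > 21 → go right; 24 < 31 → go left; 24 < 29 → go left. Place as left child of 29.
Insert 5: 5 < 21 → go left. Place as left child of 21.
Insert 20: 20 < 21 → go left; 20 > 5 → go right. Place as right child of 5.
Insert 13: 13 < 21 → go left; 13 > 5 → go right; 13 < 20 → go left. Place as left child of 20.
Insert 19: 19 < 21 → go left; 19 > 5 → go right; 19 < 20 → go left; 19 > 13 → go right. Place as right child of 13.
Insert 6: 6 < 21 → go left; 6 > 5 → go right; 6 < 20 → go left; 6 < 13 → go left. Place as left child of 13.
Insert 23: 23 > 21 → go right; 23 < 31 → go left; 23 < 29 → go left; 23 < 24 → go left. Place as left child of 24.
Insert 28: 28 > 21 → go right; 28 < 31 → go left; 28 < 29 → go left; 28 > 24 → go right. Place as right child of 24.
Insert 11: 11 < 21 → go left; 11 > 5 → go right; 11 < 20 → go left; 11 < 13 → go left; 11 > 6 → go right. Place as right child of 6.
Insert 27: 27 > 21 → go right; 27 < 31 → go left; 27 < 29 → go left; 27 > 24 → go right; 27 < 28 → go left. Place as left child of 28.

21 31 29 24 28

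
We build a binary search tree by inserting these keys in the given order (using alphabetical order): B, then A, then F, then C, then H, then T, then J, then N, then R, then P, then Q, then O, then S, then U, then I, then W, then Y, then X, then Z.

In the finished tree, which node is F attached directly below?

B: root
A: left child of B (depth 1)
F: right child of B (depth 1)
C: left child of F (depth 2)
H: right child of F (depth 2)
T: right child of H (depth 3)
J: left child of T (depth 4)
N: right child of J (depth 5)
R: right child of N (depth 6)
P: left child of R (depth 7)
Q: right child of P (depth 8)
O: left child of P (depth 8)
S: right child of R (depth 7)
U: right child of T (depth 4)
I: left child of J (depth 5)
W: right child of U (depth 5)
Y: right child of W (depth 6)
X: left child of Y (depth 7)
Z: right child of Y (depth 7)

B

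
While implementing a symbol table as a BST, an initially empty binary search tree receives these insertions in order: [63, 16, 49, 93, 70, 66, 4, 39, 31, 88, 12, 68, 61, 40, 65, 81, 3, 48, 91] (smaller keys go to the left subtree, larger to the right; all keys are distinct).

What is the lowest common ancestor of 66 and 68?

66

Insert 63: tree is empty, so 63 becomes the root.
Insert 16: 16 < 63 → go left. Place as left child of 63.
Insert 49: 49 < 63 → go left; 49 > 16 → go right. Place as right child of 16.
Insert 93: 93 > 63 → go right. Place as right child of 63.
Insert 70: 70 > 63 → go right; 70 < 93 → go left. Place as left child of 93.
Insert 66: 66 > 63 → go right; 66 < 93 → go left; 66 < 70 → go left. Place as left child of 70.
Insert 4: 4 < 63 → go left; 4 < 16 → go left. Place as left child of 16.
Insert 39: 39 < 63 → go left; 39 > 16 → go right; 39 < 49 → go left. Place as left child of 49.
Insert 31: 31 < 63 → go left; 31 > 16 → go right; 31 < 49 → go left; 31 < 39 → go left. Place as left child of 39.
Insert 88: 88 > 63 → go right; 88 < 93 → go left; 88 > 70 → go right. Place as right child of 70.
Insert 12: 12 < 63 → go left; 12 < 16 → go left; 12 > 4 → go right. Place as right child of 4.
Insert 68: 68 > 63 → go right; 68 < 93 → go left; 68 < 70 → go left; 68 > 66 → go right. Place as right child of 66.
Insert 61: 61 < 63 → go left; 61 > 16 → go right; 61 > 49 → go right. Place as right child of 49.
Insert 40: 40 < 63 → go left; 40 > 16 → go right; 40 < 49 → go left; 40 > 39 → go right. Place as right child of 39.
Insert 65: 65 > 63 → go right; 65 < 93 → go left; 65 < 70 → go left; 65 < 66 → go left. Place as left child of 66.
Insert 81: 81 > 63 → go right; 81 < 93 → go left; 81 > 70 → go right; 81 < 88 → go left. Place as left child of 88.
Insert 3: 3 < 63 → go left; 3 < 16 → go left; 3 < 4 → go left. Place as left child of 4.
Insert 48: 48 < 63 → go left; 48 > 16 → go right; 48 < 49 → go left; 48 > 39 → go right; 48 > 40 → go right. Place as right child of 40.
Insert 91: 91 > 63 → go right; 91 < 93 → go left; 91 > 70 → go right; 91 > 88 → go right. Place as right child of 88.

Path to 66: 63 → 93 → 70 → 66
Path to 68: 63 → 93 → 70 → 66 → 68
66 lies on both paths and is an ancestor of the other node.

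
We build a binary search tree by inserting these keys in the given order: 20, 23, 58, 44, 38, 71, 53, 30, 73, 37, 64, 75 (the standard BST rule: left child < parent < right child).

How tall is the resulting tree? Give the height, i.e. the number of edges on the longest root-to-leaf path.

6

Insert 20: tree is empty, so 20 becomes the root.
Insert 23: 23 > 20 → go right. Place as right child of 20.
Insert 58: 58 > 20 → go right; 58 > 23 → go right. Place as right child of 23.
Insert 44: 44 > 20 → go right; 44 > 23 → go right; 44 < 58 → go left. Place as left child of 58.
Insert 38: 38 > 20 → go right; 38 > 23 → go right; 38 < 58 → go left; 38 < 44 → go left. Place as left child of 44.
Insert 71: 71 > 20 → go right; 71 > 23 → go right; 71 > 58 → go right. Place as right child of 58.
Insert 53: 53 > 20 → go right; 53 > 23 → go right; 53 < 58 → go left; 53 > 44 → go right. Place as right child of 44.
Insert 30: 30 > 20 → go right; 30 > 23 → go right; 30 < 58 → go left; 30 < 44 → go left; 30 < 38 → go left. Place as left child of 38.
Insert 73: 73 > 20 → go right; 73 > 23 → go right; 73 > 58 → go right; 73 > 71 → go right. Place as right child of 71.
Insert 37: 37 > 20 → go right; 37 > 23 → go right; 37 < 58 → go left; 37 < 44 → go left; 37 < 38 → go left; 37 > 30 → go right. Place as right child of 30.
Insert 64: 64 > 20 → go right; 64 > 23 → go right; 64 > 58 → go right; 64 < 71 → go left. Place as left child of 71.
Insert 75: 75 > 20 → go right; 75 > 23 → go right; 75 > 58 → go right; 75 > 71 → go right; 75 > 73 → go right. Place as right child of 73.

The deepest node is 37 at depth 6.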